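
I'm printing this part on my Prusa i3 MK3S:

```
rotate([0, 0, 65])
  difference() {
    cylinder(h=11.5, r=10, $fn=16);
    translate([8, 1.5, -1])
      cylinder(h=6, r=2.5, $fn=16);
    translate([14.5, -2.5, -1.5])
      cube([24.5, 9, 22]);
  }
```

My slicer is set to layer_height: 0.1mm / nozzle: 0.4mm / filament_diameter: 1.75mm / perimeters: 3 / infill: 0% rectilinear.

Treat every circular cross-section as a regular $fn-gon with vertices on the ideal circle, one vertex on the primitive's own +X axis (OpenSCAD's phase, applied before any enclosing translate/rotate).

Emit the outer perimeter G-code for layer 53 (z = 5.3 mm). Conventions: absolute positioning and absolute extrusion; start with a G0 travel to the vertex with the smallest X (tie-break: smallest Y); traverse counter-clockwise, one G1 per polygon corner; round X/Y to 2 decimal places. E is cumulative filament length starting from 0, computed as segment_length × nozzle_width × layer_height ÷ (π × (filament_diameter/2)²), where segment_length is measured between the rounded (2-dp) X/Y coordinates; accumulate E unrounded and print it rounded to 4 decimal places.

G0 X-9.99 Y0.44 Z5.30
G1 X-9.40 Y-3.42 E0.0649
G1 X-7.37 Y-6.76 E0.1299
G1 X-4.23 Y-9.06 E0.1947
G1 X-0.44 Y-9.99 E0.2596
G1 X3.42 Y-9.40 E0.3245
G1 X6.76 Y-7.37 E0.3895
G1 X9.06 Y-4.23 E0.4542
G1 X9.99 Y-0.44 E0.5191
G1 X9.40 Y3.42 E0.5841
G1 X7.37 Y6.76 E0.6491
G1 X4.23 Y9.06 E0.7138
G1 X0.44 Y9.99 E0.7787
G1 X-3.42 Y9.40 E0.8436
G1 X-6.76 Y7.37 E0.9086
G1 X-9.06 Y4.23 E0.9734
G1 X-9.99 Y0.44 E1.0383

At z = 5.3 mm: the r=10 cylinder gives a regular 16-gon of circumradius 10 (constant along its height); the cylinder at (8, 1.5) is not intersected at this z (z outside [-1, 5]); the 24.5×9 cube at (14.5, -2.5) contributes its full rectangle; After the difference (first − rest): starting from the r=10 cylinder, the 24.5×9 cube at (14.5, -2.5) misses the remaining region (no effect) — 1 connected region; (rotated 65° about Z; rotation is an isometry so areas/perimeters/island counts are preserved). The outline is a single polygon with 16 vertices. Extrusion per mm of travel: 0.4 × 0.1 / (π × 0.875²) = 0.016630. Accumulating E over each segment gives final E = 1.0383.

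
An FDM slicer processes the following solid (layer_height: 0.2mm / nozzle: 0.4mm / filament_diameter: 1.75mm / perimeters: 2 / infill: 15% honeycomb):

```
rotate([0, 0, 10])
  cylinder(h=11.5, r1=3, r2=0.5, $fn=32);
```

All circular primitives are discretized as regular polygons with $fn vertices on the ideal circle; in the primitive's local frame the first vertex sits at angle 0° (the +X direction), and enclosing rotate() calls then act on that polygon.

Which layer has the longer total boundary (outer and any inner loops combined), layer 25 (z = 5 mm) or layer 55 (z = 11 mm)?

layer 25 (z = 5 mm)

Layer 25 (z = 5): the cone (r1=3→r2=0.5) has section circumradius 1.913 here — a regular 32-gon (perimeter = 2·32·1.913·sin(180°/32) = 12.00 mm); (rotated 10° about Z; rotation is an isometry so areas/perimeters/island counts are preserved). So its perimeter = 12.00 mm. Layer 55 (z = 11): the cone contributes a regular 32-gon of circumradius 0.609 (interpolated between r1=3 and r2=0.5 at t=0.957) (perimeter = 2·32·0.609·sin(180°/32) = 3.82 mm); (rotated 10° about Z; rotation is an isometry so areas/perimeters/island counts are preserved). So its perimeter = 3.82 mm. Layer 25 is larger (12.00 vs 3.82 mm).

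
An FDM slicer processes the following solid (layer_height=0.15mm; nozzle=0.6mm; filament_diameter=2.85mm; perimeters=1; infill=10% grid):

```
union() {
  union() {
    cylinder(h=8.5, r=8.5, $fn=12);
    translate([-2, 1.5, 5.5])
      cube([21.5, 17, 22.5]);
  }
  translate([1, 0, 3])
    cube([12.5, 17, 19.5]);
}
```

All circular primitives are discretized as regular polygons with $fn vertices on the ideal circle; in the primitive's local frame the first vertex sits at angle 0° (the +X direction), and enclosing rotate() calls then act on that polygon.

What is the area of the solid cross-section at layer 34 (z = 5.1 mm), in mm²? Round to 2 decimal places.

383.43 mm²

At z = 5.1 mm: the r=8.5 cylinder gives a regular 12-gon of circumradius 8.5 (constant along its height) (area = (12/2)·8.500²·sin(360°/12) = 216.75 mm²); the cube at (-2, 1.5) is absent (z outside [5.5, 28]); Merging all regions: only the r=8.5 cylinder is present, so the union is just that shape — area = 216.75 mm²; the cube at (1, 0) (footprint 12.5×17) is included at this height (area 212.50 mm²); Merging all regions: the regions partially overlap — summed areas 429.25 mm² minus the doubly-counted overlap 45.82 mm² gives 383.43 mm² — area = 383.43 mm². Overall, the cross-section is a single solid region. Net area = 383.43 mm².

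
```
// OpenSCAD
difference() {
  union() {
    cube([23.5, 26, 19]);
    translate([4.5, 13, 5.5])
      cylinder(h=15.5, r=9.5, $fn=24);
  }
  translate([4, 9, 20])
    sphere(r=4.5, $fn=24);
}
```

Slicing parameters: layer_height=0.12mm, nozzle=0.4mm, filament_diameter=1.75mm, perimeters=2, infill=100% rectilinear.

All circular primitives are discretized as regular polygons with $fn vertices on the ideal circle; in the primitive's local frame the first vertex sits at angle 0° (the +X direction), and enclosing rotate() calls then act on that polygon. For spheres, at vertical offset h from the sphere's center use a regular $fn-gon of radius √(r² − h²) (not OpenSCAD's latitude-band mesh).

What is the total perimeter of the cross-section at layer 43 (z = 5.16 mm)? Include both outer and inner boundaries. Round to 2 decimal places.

99.00 mm

At z = 5.16 mm: the cube is present — its section is the full 23.5×26 rectangle (perimeter 99.00 mm); the cylinder at (4.5, 13) is not intersected at this z (z outside [5.5, 21]); Taking the union: only the 23.5×26 cube is present, so the union is just that shape — boundary = 99.00 mm; the sphere at (4, 9) is not intersected at this z (|z−center|=14.840 > r=4.5); Taking the first minus the rest: none of the subtracted shapes is present at this height, so that combined region is unchanged — boundary = 99.00 mm. Overall, the cross-section is a single solid region. Total boundary length (outer) = 99.00 mm.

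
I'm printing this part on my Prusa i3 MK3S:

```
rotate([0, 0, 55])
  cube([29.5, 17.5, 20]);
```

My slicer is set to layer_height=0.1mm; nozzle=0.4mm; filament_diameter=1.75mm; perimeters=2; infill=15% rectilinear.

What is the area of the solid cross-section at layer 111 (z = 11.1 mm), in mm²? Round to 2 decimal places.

516.25 mm²

At z = 11.1 mm: the cube (footprint 29.5×17.5) is included at this height (area 516.25 mm²); (whole slice rotated 55° about Z — lengths, areas and connectivity unchanged). Overall, the cross-section is a single solid region. Net area = 516.25 mm².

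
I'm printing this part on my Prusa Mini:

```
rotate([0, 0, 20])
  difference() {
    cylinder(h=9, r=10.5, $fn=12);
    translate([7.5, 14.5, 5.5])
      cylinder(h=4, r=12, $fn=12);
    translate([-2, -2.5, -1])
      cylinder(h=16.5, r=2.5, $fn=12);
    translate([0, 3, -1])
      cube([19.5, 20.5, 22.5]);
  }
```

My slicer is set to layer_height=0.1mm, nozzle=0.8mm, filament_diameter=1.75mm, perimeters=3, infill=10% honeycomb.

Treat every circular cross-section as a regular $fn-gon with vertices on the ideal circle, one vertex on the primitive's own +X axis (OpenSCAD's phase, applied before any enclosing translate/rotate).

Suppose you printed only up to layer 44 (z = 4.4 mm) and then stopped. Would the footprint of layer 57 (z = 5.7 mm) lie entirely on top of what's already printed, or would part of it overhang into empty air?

entirely on top

Compare the two slices. At z = 4.4: the r=10.5 cylinder gives a regular 12-gon of circumradius 10.5 (constant along its height) (area = (12/2)·10.500²·sin(360°/12) = 330.75 mm²); the cylinder at (7.5, 14.5) does not reach this height (z outside [5.5, 9.5]); the cylinder at (-2, -2.5): section is a regular 12-gon, circumradius r=2.5 (area = (12/2)·2.500²·sin(360°/12) = 18.75 mm²); the cube at (0, 3) (footprint 19.5×20.5) is included at this height (area 399.75 mm²); Subtracting the remaining from the first: starting from the r=10.5 cylinder (330.75 mm²), the r=2.5 cylinder at (-2, -2.5) lies wholly inside it (removes its full 18.75 mm² and its 15.53 mm outline becomes a hole wall); the 19.5×20.5 cube at (0, 3) partially overlaps it — only the 52.39 mm² overlap (of its 399.75 mm²) is removed, clipping the outline — area = 259.61 mm²; (rotated 20° about Z; rotation is an isometry so areas/perimeters/island counts are preserved). At z = 5.7: the r=10.5 cylinder gives a regular 12-gon of circumradius 10.5 (constant along its height) (area = (12/2)·10.500²·sin(360°/12) = 330.75 mm²); the r=12 cylinder at (7.5, 14.5) gives a regular 12-gon of circumradius 12 (constant along its height) (area = (12/2)·12.000²·sin(360°/12) = 432.00 mm²); the cylinder at (-2, -2.5): section is a regular 12-gon, circumradius r=2.5 (area = (12/2)·2.500²·sin(360°/12) = 18.75 mm²); the 19.5×20.5 cube at (0, 3) contributes its full rectangle (area 399.75 mm²); Subtracting the remaining from the first: starting from the r=10.5 cylinder (330.75 mm²), the r=12 cylinder at (7.5, 14.5) partially overlaps it — only the 57.27 mm² overlap (of its 432.00 mm²) is removed, clipping the outline; the r=2.5 cylinder at (-2, -2.5) lies wholly inside it (removes its full 18.75 mm² and its 15.53 mm outline becomes a hole wall); the 19.5×20.5 cube at (0, 3) partially overlaps it — only the 5.09 mm² overlap (of its 399.75 mm²) is removed, clipping the outline — area = 249.64 mm²; (rotated 20° about Z; rotation is an isometry so areas/perimeters/island counts are preserved). Checking containment: the cross-section at z = 5.7 is a subset of the cross-section at z = 4.4.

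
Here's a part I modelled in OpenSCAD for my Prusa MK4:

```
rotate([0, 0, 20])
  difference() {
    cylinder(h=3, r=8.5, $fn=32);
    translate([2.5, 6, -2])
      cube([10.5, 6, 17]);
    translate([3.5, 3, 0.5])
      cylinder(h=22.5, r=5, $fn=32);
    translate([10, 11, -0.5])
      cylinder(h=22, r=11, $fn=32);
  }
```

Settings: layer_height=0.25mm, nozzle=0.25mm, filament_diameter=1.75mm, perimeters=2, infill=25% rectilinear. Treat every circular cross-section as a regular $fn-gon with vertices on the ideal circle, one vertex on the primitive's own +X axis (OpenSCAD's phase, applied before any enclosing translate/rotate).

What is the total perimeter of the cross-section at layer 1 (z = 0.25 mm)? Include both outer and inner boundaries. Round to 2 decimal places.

52.61 mm

At z = 0.25 mm: the r=8.5 cylinder gives a regular 32-gon of circumradius 8.5 (constant along its height) (perimeter = 2·32·8.500·sin(180°/32) = 53.32 mm); the 10.5×6 cube at (2.5, 6) contributes its full rectangle (perimeter 33.00 mm); the cylinder at (3.5, 3) is absent (z outside [0.5, 23]); the r=11 cylinder at (10, 11) gives a regular 32-gon of circumradius 11 (constant along its height) (perimeter = 2·32·11.000·sin(180°/32) = 69.00 mm); Taking the first minus the rest: starting from the r=8.5 cylinder, the 10.5×6 cube at (2.5, 6) partially overlaps it — only the 4.32 mm² overlap (of its 63.00 mm²) is removed, clipping the outline; the r=11 cylinder at (10, 11) partially overlaps it — only the 34.39 mm² overlap (of its 377.69 mm²) is removed, clipping the outline — boundary = 52.61 mm; (whole slice rotated 20° about Z — lengths, areas and connectivity unchanged). Overall, the cross-section is a single solid region. Total boundary length (outer) = 52.61 mm.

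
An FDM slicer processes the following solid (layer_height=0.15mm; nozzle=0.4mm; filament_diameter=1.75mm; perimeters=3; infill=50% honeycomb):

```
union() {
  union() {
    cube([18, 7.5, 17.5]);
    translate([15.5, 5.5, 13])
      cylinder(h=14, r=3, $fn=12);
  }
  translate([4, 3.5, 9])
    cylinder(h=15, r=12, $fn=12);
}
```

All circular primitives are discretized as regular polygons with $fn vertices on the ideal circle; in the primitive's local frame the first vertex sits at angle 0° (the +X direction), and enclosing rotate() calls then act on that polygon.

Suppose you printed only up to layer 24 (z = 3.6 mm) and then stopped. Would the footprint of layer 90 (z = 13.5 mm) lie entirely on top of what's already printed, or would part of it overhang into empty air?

Compare the two slices. At z = 3.6: the cube (footprint 18×7.5) is included at this height (area 135.00 mm²); the cylinder at (15.5, 5.5) does not reach this height (z outside [13, 27]); Combining (union): only the 18×7.5 cube is present, so the union is just that shape — area = 135.00 mm²; the cylinder at (4, 3.5) is absent (z outside [9, 24]); Merging all regions: only the result so far is present, so the union is just that shape — area = 135.00 mm². At z = 13.5: the cube is present — its section is the full 18×7.5 rectangle (area 135.00 mm²); the r=3 cylinder at (15.5, 5.5) contributes a regular 12-gon of circumradius 3 (area = (12/2)·3.000²·sin(360°/12) = 27.00 mm²); Combining (union): the regions partially overlap — summed areas 162.00 mm² minus the doubly-counted overlap 23.34 mm² gives 138.66 mm² — area = 138.66 mm²; the r=12 cylinder at (4, 3.5) gives a regular 12-gon of circumradius 12 (constant along its height) (area = (12/2)·12.000²·sin(360°/12) = 432.00 mm²); Combining (union): the regions partially overlap — summed areas 570.66 mm² minus the doubly-counted overlap 116.97 mm² gives 453.69 mm² — area = 453.69 mm². Checking containment: at z = 13.5 the cross-section extends beyond the z = 3.6 cross-section by about 318.69 mm².

part overhangs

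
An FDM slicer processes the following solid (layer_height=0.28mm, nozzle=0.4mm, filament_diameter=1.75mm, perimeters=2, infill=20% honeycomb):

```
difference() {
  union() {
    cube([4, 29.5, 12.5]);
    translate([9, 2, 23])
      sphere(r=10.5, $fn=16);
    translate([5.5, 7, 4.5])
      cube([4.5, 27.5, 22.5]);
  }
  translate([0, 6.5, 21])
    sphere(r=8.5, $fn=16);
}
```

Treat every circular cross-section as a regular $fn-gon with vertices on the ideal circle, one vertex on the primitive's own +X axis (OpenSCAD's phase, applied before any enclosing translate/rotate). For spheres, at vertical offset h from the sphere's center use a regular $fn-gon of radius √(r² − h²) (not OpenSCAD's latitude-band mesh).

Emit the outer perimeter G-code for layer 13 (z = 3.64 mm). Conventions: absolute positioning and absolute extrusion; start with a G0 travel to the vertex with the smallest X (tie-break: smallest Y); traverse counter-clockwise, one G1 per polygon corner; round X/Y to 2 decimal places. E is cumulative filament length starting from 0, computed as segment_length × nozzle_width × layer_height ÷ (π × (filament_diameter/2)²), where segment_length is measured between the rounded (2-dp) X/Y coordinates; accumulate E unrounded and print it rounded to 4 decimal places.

G0 X0.00 Y0.00 Z3.64
G1 X4.00 Y0.00 E0.1863
G1 X4.00 Y29.50 E1.5599
G1 X0.00 Y29.50 E1.7462
G1 X0.00 Y0.00 E3.1198

At z = 3.64 mm: the cube (footprint 4×29.5) is included at this height; the sphere at (9, 2) does not reach this height (|z−center|=19.360 > r=10.5); the cube at (5.5, 7) does not reach this height (z outside [4.5, 27]); Merging all regions: only the 4×29.5 cube is present, so the union is just that shape — 1 connected region; the sphere at (0, 6.5) is absent (|z−center|=17.360 > r=8.5); After the difference (first − rest): none of the subtracted shapes is present at this height, so the result so far is unchanged — 1 connected region. The outline is a single polygon with 4 vertices. Extrusion per mm of travel: 0.4 × 0.28 / (π × 0.875²) = 0.046564. Accumulating E over each segment gives final E = 3.1198.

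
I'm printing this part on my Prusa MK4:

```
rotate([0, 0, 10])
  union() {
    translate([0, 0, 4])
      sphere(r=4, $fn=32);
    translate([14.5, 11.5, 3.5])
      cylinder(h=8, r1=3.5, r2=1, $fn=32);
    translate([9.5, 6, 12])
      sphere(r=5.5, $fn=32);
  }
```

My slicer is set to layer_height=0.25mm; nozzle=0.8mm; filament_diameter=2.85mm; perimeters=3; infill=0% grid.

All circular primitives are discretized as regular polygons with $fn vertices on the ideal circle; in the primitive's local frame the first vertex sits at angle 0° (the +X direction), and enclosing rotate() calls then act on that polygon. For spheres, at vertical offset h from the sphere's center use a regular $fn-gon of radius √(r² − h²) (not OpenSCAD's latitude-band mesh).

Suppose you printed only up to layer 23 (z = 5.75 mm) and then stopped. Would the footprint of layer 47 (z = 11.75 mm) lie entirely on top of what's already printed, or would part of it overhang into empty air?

Compare the two slices. At z = 5.75: the sphere: section is a regular 32-gon, circumradius = √(r²−h²) = √(4²−1.75²) = 3.597 (area = (32/2)·3.597²·sin(360°/32) = 40.38 mm²); the cone at (14.5, 11.5) (r1=3.5→r2=1) has section circumradius 2.797 here — a regular 32-gon (area = (32/2)·2.797²·sin(360°/32) = 24.42 mm²); the sphere at (9.5, 6) does not reach this height (|z−center|=6.250 > r=5.5); Merging all regions: the 2 present regions are separate (no shared area or edge), so areas and boundary lengths simply add and each stays a separate island — area = 64.80 mm²; (whole slice rotated 10° about Z — lengths, areas and connectivity unchanged). At z = 11.75: the sphere is absent (|z−center|=7.750 > r=4); the cone at (14.5, 11.5) is absent (z outside [3.5, 11.5]); the r=5.5 sphere at (9.5, 6) contributes a regular 32-gon of circumradius √(5.5²−0.25²) = 5.494 (area = (32/2)·5.494²·sin(360°/32) = 94.23 mm²); Merging all regions: only the r=5.5 sphere at (9.5, 6) is present, so the union is just that shape — area = 94.23 mm²; (whole slice rotated 10° about Z — lengths, areas and connectivity unchanged). Checking containment: at z = 11.75 the cross-section extends beyond the z = 5.75 cross-section by about 92.33 mm².

part overhangs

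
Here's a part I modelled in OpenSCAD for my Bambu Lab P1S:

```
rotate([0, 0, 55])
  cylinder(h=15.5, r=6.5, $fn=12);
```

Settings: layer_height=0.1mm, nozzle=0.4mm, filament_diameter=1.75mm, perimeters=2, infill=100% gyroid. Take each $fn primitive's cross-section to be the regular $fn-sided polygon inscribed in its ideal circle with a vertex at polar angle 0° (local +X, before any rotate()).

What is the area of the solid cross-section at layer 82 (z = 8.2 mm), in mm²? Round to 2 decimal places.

At z = 8.2 mm: the cylinder: section is a regular 12-gon, circumradius r=6.5 (area = (12/2)·6.500²·sin(360°/12) = 126.75 mm²); (rotated 55° about Z; rotation is an isometry so areas/perimeters/island counts are preserved). Overall, the cross-section is a single solid region. Net area = 126.75 mm².

126.75 mm²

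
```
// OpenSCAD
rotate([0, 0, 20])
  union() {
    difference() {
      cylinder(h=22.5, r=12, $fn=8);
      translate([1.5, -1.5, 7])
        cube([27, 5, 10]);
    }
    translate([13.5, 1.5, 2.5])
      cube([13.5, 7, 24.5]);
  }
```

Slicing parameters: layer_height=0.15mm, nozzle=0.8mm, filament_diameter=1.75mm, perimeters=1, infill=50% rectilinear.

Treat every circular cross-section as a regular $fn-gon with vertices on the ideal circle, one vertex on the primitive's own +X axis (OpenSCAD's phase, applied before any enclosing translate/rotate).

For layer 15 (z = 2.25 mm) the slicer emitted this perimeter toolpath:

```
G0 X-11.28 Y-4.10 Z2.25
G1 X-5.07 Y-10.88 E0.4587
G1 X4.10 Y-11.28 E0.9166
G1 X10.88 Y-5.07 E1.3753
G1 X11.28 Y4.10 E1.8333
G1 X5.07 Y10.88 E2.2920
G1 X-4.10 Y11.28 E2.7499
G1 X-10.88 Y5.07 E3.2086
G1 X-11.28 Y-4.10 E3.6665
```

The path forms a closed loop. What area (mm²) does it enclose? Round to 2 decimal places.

Apply the shoelace formula to the sequence of (X, Y) vertices; enclosed area = 407.47 mm².

407.47 mm²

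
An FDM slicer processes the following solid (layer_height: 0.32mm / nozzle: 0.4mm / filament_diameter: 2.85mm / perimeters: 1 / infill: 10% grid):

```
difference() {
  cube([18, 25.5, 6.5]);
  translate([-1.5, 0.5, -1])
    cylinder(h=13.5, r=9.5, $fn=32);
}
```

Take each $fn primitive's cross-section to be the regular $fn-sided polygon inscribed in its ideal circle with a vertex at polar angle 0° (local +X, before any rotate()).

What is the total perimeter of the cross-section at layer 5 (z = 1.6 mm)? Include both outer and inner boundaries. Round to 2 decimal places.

83.09 mm

At z = 1.6 mm: the 18×25.5 cube contributes its full rectangle (perimeter 87.00 mm); the r=9.5 cylinder at (-1.5, 0.5) contributes a regular 32-gon of circumradius 9.5 (perimeter = 2·32·9.500·sin(180°/32) = 59.59 mm); Taking the first minus the rest: starting from the 18×25.5 cube, the r=9.5 cylinder at (-1.5, 0.5) partially overlaps it — only the 60.28 mm² overlap (of its 281.71 mm²) is removed, clipping the outline — boundary = 83.09 mm. Overall, the cross-section is a single solid region. Total boundary length (outer) = 83.09 mm.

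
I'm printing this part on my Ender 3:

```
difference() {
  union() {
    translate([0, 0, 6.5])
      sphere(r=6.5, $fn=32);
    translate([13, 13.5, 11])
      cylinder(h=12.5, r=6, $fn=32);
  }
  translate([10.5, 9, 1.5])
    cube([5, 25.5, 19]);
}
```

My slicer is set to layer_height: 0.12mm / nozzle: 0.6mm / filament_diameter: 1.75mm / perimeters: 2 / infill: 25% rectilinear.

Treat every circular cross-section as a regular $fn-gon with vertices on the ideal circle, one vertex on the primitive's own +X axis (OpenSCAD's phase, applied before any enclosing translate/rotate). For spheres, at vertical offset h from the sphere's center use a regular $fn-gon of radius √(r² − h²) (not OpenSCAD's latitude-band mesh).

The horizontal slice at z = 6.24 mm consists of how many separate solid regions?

At z = 6.24 mm: the r=6.5 sphere slices to a regular 32-gon of circumradius 6.495 (√(r²−h²) with h=0.26 from center); the cylinder at (13, 13.5) does not reach this height (z outside [11, 23.5]); Merging all regions: only the r=6.5 sphere is present, so the union is just that shape — 1 connected region; the cube at (10.5, 9) is present — its section is the full 5×25.5 rectangle; Taking the first minus the rest: starting from that combined region, the 5×25.5 cube at (10.5, 9) misses the remaining region (no effect) — 1 connected region. The result has 1 disconnected region.

1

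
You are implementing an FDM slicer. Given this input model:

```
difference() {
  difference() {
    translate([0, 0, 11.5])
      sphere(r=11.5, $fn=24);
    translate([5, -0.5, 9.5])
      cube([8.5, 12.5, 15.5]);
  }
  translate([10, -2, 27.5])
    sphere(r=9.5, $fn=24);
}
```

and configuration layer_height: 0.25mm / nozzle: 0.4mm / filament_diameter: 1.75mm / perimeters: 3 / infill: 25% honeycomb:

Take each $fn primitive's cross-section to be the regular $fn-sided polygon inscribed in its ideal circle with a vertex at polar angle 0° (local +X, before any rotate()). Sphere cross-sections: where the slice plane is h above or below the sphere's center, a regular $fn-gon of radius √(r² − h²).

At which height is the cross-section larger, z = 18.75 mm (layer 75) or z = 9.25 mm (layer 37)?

Layer 75 (z = 18.75): the r=11.5 sphere slices to a regular 24-gon of circumradius 8.927 (√(r²−h²) with h=7.25 from center) (area = (24/2)·8.927²·sin(360°/24) = 247.50 mm²); the 8.5×12.5 cube at (5, -0.5) contributes its full rectangle (area 106.25 mm²); After the difference (first − rest): starting from the r=11.5 sphere (247.50 mm²), the 8.5×12.5 cube at (5, -0.5) partially overlaps it — only the 21.91 mm² overlap (of its 106.25 mm²) is removed, clipping the outline — area = 225.59 mm²; the r=9.5 sphere at (10, -2) contributes a regular 24-gon of circumradius √(9.5²−8.75²) = 3.700 (area = (24/2)·3.700²·sin(360°/24) = 42.51 mm²); Subtracting the remaining from the first: starting from that combined region (225.59 mm²), the r=9.5 sphere at (10, -2) partially overlaps it — only the 7.55 mm² overlap (of its 42.51 mm²) is removed, clipping the outline — area = 218.04 mm². So its area = 218.04 mm². Layer 37 (z = 9.25): the r=11.5 sphere contributes a regular 24-gon of circumradius √(11.5²−2.25²) = 11.278 (area = (24/2)·11.278²·sin(360°/24) = 395.02 mm²); the cube at (5, -0.5) does not reach this height (z outside [9.5, 25]); Taking the first minus the rest: none of the subtracted shapes is present at this height, so the r=11.5 sphere is unchanged — area = 395.02 mm²; the sphere at (10, -2) does not reach this height (|z−center|=18.250 > r=9.5); After the difference (first − rest): none of the subtracted shapes is present at this height, so that combined region is unchanged — area = 395.02 mm². So its area = 395.02 mm². Layer 37 is larger (395.02 vs 218.04 mm²).

layer 37 (z = 9.25 mm)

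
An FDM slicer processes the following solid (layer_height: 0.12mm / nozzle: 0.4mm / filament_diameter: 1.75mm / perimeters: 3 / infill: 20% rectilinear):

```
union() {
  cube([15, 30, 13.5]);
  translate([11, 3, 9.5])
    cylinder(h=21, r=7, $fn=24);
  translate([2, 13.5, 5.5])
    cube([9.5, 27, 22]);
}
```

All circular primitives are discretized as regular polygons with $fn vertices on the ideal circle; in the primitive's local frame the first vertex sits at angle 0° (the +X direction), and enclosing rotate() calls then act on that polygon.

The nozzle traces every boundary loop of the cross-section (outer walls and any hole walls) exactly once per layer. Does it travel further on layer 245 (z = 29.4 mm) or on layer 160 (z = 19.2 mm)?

layer 160 (z = 19.2 mm)

Layer 245 (z = 29.4): the cube is absent (z outside [0, 13.5]); the cylinder at (11, 3): section is a regular 24-gon, circumradius r=7 (perimeter = 2·24·7.000·sin(180°/24) = 43.86 mm); the cube at (2, 13.5) is not intersected at this z (z outside [5.5, 27.5]); Merging all regions: only the r=7 cylinder at (11, 3) is present, so the union is just that shape — boundary = 43.86 mm. So its perimeter = 43.86 mm. Layer 160 (z = 19.2): the cube is absent (z outside [0, 13.5]); the r=7 cylinder at (11, 3) gives a regular 24-gon of circumradius 7 (constant along its height) (perimeter = 2·24·7.000·sin(180°/24) = 43.86 mm); the 9.5×27 cube at (2, 13.5) contributes its full rectangle (perimeter 73.00 mm); Taking the union: the 2 present regions are separate (no shared area or edge), so areas and boundary lengths simply add and each stays a separate island — boundary = 116.86 mm. So its perimeter = 116.86 mm. Layer 160 is larger (116.86 vs 43.86 mm).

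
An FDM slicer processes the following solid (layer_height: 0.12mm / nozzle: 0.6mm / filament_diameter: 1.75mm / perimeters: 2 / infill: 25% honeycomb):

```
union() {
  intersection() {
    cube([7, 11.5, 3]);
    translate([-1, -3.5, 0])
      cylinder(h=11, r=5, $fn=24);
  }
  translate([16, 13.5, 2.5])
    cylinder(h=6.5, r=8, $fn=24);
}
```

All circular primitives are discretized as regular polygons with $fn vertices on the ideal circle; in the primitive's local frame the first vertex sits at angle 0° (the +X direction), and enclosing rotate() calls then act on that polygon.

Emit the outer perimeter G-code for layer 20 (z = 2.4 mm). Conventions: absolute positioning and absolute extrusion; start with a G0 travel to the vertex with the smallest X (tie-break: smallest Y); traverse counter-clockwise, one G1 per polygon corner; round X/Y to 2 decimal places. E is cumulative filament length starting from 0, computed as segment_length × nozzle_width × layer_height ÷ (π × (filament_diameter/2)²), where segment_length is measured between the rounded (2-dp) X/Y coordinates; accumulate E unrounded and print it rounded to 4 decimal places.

G0 X0.00 Y0.00 Z2.40
G1 X2.56 Y0.00 E0.0766
G1 X2.54 Y0.04 E0.0780
G1 X1.50 Y0.83 E0.1171
G1 X0.29 Y1.33 E0.1563
G1 X0.00 Y1.37 E0.1650
G1 X0.00 Y0.00 E0.2060

At z = 2.4 mm: the cube is present — its section is the full 7×11.5 rectangle; the r=5 cylinder at (-1, -3.5) gives a regular 24-gon of circumradius 5 (constant along its height); After intersecting: the r=5 cylinder at (-1, -3.5) partially overlaps the 7×11.5 cube; clipping to the common part keeps 2.15 mm² — 1 connected region; the cylinder at (16, 13.5) is absent (z outside [2.5, 9]); Combining (union): only that combined region is present, so the union is just that shape — 1 connected region. The outline is a single polygon with 6 vertices. Extrusion per mm of travel: 0.6 × 0.12 / (π × 0.875²) = 0.029934. Accumulating E over each segment gives final E = 0.2060.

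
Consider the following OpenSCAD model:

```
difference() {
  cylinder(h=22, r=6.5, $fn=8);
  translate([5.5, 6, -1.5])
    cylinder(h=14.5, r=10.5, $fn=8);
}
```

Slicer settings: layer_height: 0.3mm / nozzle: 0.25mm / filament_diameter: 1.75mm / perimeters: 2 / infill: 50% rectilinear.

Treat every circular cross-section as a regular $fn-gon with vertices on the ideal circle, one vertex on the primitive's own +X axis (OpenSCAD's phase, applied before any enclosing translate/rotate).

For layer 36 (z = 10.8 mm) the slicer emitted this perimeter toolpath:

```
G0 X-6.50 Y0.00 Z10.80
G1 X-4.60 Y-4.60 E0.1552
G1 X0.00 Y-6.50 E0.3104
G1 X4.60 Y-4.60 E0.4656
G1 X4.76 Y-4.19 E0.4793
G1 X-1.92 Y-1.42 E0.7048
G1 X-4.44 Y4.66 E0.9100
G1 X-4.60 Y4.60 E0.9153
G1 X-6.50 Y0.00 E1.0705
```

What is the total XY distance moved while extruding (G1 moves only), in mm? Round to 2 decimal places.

Sum the Euclidean lengths of each G1 segment: total = 34.33 mm.

34.33 mm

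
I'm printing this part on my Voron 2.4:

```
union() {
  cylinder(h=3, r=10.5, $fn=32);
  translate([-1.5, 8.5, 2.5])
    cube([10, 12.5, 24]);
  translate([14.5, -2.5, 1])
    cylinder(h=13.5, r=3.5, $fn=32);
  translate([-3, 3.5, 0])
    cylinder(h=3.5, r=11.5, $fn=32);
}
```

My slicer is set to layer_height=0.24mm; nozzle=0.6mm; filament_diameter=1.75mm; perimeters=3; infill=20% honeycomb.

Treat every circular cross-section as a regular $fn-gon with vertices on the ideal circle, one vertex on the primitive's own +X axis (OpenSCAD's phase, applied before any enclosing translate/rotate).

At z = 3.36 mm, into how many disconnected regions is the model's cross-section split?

2

At z = 3.36 mm: the cylinder is absent (z outside [0, 3]); the cube at (-1.5, 8.5) (footprint 10×12.5) is included at this height; the r=3.5 cylinder at (14.5, -2.5) gives a regular 32-gon of circumradius 3.5 (constant along its height); the r=11.5 cylinder at (-3, 3.5) gives a regular 32-gon of circumradius 11.5 (constant along its height); Merging all regions: the regions partially overlap (shared area 38.11 mm²), so overlapping operands fuse into one piece — 2 connected regions. The result has 2 disconnected regions.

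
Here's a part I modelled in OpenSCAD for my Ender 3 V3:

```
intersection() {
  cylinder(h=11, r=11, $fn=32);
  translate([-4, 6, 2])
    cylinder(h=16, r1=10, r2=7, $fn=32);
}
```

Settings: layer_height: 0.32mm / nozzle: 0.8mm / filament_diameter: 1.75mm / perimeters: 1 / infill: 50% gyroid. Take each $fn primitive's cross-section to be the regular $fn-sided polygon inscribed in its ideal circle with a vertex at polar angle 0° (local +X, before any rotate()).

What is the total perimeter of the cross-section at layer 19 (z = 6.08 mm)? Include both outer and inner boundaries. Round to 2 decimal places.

At z = 6.08 mm: the cylinder: section is a regular 32-gon, circumradius r=11 (perimeter = 2·32·11.000·sin(180°/32) = 69.00 mm); the cone at (-4, 6) (r1=10→r2=7) has section circumradius 9.235 here — a regular 32-gon (perimeter = 2·32·9.235·sin(180°/32) = 57.93 mm); Keeping only the common overlap: the cone at (-4, 6) partially overlaps the r=11 cylinder; clipping to the common part keeps 175.05 mm² — boundary = 48.31 mm. Overall, the cross-section is a single solid region. Total boundary length (outer) = 48.31 mm.

48.31 mm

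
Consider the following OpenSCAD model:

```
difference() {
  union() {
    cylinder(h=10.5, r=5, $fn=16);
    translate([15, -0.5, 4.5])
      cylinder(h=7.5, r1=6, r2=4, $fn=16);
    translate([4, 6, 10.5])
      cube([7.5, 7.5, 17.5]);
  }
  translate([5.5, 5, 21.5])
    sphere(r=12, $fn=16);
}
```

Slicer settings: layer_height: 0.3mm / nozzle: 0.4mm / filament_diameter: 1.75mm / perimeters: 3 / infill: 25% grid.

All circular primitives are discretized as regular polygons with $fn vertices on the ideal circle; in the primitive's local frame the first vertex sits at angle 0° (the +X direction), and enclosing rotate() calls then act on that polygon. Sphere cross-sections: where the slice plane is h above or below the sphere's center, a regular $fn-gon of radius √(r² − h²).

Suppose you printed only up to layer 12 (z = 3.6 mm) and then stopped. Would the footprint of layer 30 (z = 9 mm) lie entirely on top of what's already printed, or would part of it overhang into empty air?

part overhangs

Compare the two slices. At z = 3.6: the r=5 cylinder contributes a regular 16-gon of circumradius 5 (area = (16/2)·5.000²·sin(360°/16) = 76.54 mm²); the cone at (15, -0.5) is not intersected at this z (z outside [4.5, 12]); the cube at (4, 6) does not reach this height (z outside [10.5, 28]); Merging all regions: only the r=5 cylinder is present, so the union is just that shape — area = 76.54 mm²; the sphere at (5.5, 5) does not reach this height (|z−center|=17.900 > r=12); Subtracting the remaining from the first: none of the subtracted shapes is present at this height, so that combined region is unchanged — area = 76.54 mm². At z = 9: the cylinder: section is a regular 16-gon, circumradius r=5 (area = (16/2)·5.000²·sin(360°/16) = 76.54 mm²); the cone at (15, -0.5) (r1=6→r2=4) has section circumradius 4.800 here — a regular 16-gon (area = (16/2)·4.800²·sin(360°/16) = 70.54 mm²); the cube at (4, 6) is not intersected at this z (z outside [10.5, 28]); Merging all regions: the 2 present regions are separate (no shared area or edge), so areas and boundary lengths simply add and each stays a separate island — area = 147.07 mm²; the sphere at (5.5, 5) does not reach this height (|z−center|=12.500 > r=12); After the difference (first − rest): none of the subtracted shapes is present at this height, so that combined region is unchanged — area = 147.07 mm². Checking containment: at z = 9 the cross-section extends beyond the z = 3.6 cross-section by about 70.54 mm².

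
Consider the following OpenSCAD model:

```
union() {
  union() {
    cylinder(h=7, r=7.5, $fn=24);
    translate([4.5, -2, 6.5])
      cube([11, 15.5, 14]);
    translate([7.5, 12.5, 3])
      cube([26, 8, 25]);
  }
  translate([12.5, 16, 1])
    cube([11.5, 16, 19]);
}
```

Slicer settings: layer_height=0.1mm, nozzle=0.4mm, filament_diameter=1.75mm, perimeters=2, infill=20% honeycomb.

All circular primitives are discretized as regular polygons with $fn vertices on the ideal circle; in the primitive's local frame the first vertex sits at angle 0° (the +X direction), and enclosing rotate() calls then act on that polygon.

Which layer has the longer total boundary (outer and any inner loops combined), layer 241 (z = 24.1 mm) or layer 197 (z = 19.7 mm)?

Layer 241 (z = 24.1): the cylinder does not reach this height (z outside [0, 7]); the cube at (4.5, -2) does not reach this height (z outside [6.5, 20.5]); the cube at (7.5, 12.5) (footprint 26×8) is included at this height (perimeter 68.00 mm); Combining (union): only the 26×8 cube at (7.5, 12.5) is present, so the union is just that shape — boundary = 68.00 mm; the cube at (12.5, 16) does not reach this height (z outside [1, 20]); Combining (union): only that combined region is present, so the union is just that shape — boundary = 68.00 mm. So its perimeter = 68.00 mm. Layer 197 (z = 19.7): the cylinder does not reach this height (z outside [0, 7]); the cube at (4.5, -2) is present — its section is the full 11×15.5 rectangle (perimeter 53.00 mm); the 26×8 cube at (7.5, 12.5) contributes its full rectangle (perimeter 68.00 mm); Taking the union: the regions partially overlap (shared area 8.00 mm²), so the edge portions inside another operand are dropped and the merged outline is re-measured after clipping — boundary = 103.00 mm; the cube at (12.5, 16) is present — its section is the full 11.5×16 rectangle (perimeter 55.00 mm); Taking the union: the regions partially overlap (shared area 51.75 mm²), so the edge portions inside another operand are dropped and the merged outline is re-measured after clipping — boundary = 126.00 mm. So its perimeter = 126.00 mm. Layer 197 is larger (126.00 vs 68.00 mm).

layer 197 (z = 19.7 mm)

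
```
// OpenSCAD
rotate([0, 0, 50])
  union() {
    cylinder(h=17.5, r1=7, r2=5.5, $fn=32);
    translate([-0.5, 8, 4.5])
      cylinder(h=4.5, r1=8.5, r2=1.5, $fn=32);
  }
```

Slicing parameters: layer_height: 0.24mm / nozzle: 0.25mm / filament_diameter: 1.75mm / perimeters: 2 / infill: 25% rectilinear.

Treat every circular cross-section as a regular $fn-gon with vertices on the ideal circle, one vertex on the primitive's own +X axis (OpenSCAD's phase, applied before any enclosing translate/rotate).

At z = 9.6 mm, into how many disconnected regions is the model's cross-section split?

At z = 9.6 mm: the cone: at t=0.549 of its height the radius interpolates to r₁+(r₂−r₁)t = 6.177, giving a regular 32-gon of that circumradius; the cone at (-0.5, 8) is not intersected at this z (z outside [4.5, 9]); Combining (union): only the cone is present, so the union is just that shape — 1 connected region; (whole slice rotated 50° about Z — lengths, areas and connectivity unchanged). The result has 1 disconnected region.

1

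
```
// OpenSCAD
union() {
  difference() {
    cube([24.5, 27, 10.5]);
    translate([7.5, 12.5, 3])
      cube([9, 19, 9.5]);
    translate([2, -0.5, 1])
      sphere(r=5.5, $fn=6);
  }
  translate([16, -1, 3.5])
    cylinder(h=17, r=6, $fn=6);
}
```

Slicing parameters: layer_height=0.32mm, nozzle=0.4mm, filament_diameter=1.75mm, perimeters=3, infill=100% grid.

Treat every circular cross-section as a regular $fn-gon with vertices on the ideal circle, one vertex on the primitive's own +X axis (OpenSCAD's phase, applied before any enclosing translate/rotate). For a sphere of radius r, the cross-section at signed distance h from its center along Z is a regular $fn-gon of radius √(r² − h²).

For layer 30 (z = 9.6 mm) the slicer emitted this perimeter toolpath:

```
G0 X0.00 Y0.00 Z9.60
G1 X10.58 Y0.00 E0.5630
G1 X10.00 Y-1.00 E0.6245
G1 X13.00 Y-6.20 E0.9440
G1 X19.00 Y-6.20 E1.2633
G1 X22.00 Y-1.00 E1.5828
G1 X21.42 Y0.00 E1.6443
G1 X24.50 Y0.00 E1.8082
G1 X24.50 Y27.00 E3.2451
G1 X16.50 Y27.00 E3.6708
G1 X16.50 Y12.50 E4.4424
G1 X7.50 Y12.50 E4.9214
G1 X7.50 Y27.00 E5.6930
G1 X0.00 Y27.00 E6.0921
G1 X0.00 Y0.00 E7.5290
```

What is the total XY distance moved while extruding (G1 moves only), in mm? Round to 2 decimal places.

141.48 mm

Sum the Euclidean lengths of each G1 segment: total = 141.48 mm.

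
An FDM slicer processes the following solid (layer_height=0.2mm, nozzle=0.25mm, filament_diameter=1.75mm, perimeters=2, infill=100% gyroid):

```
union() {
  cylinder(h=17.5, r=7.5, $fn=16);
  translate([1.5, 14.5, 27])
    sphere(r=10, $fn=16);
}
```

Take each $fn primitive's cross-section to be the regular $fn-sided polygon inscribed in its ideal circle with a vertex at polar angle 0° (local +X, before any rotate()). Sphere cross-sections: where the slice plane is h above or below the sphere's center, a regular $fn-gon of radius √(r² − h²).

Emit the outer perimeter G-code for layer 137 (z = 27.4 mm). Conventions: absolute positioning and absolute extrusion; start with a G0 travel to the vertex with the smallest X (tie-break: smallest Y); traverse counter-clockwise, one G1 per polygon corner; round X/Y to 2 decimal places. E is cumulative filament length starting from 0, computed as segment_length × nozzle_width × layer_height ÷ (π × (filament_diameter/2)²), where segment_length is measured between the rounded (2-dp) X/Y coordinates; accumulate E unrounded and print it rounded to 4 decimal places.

G0 X-8.49 Y14.50 Z27.40
G1 X-7.73 Y10.68 E0.0810
G1 X-5.57 Y7.43 E0.1621
G1 X-2.32 Y5.27 E0.2432
G1 X1.50 Y4.51 E0.3242
G1 X5.32 Y5.27 E0.4051
G1 X8.57 Y7.43 E0.4863
G1 X10.73 Y10.68 E0.5674
G1 X11.49 Y14.50 E0.6483
G1 X10.73 Y18.32 E0.7293
G1 X8.57 Y21.57 E0.8104
G1 X5.32 Y23.73 E0.8915
G1 X1.50 Y24.49 E0.9725
G1 X-2.32 Y23.73 E1.0535
G1 X-5.57 Y21.57 E1.1346
G1 X-7.73 Y18.32 E1.2157
G1 X-8.49 Y14.50 E1.2967

At z = 27.4 mm: the cylinder is not intersected at this z (z outside [0, 17.5]); the sphere at (1.5, 14.5): section is a regular 16-gon, circumradius = √(r²−h²) = √(10²−0.4²) = 9.992; Combining (union): only the r=10 sphere at (1.5, 14.5) is present, so the union is just that shape — 1 connected region. The outline is a single polygon with 16 vertices. Extrusion per mm of travel: 0.25 × 0.2 / (π × 0.875²) = 0.020788. Accumulating E over each segment gives final E = 1.2967.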